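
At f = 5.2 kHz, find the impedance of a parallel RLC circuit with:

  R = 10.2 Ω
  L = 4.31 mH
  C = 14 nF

Step 1 — Angular frequency: ω = 2π·f = 2π·5200 = 3.267e+04 rad/s.
Step 2 — Component impedances:
  R: Z = R = 10.2 Ω
  L: Z = jωL = j·3.267e+04·0.00431 = 0 + j140.8 Ω
  C: Z = 1/(jωC) = -j/(ω·C) = 0 - j2186 Ω
Step 3 — Parallel combination: 1/Z_total = 1/R + 1/L + 1/C; Z_total = 10.15 + j0.6881 Ω = 10.18∠3.9° Ω.

Z = 10.15 + j0.6881 Ω = 10.18∠3.9° Ω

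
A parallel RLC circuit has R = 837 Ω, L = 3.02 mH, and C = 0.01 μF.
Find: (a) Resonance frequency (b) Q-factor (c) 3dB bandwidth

Step 1 — Resonance: ω₀ = 1/√(LC) = 1/√(0.00302·1e-08) = 1.82e+05 rad/s.
Step 2 — f₀ = ω₀/(2π) = 2.896e+04 Hz.
Step 3 — Parallel Q: Q = R/(ω₀L) = 837/(1.82e+05·0.00302) = 1.523.
Step 4 — Bandwidth: Δω = ω₀/Q = 1.195e+05 rad/s; BW = Δω/(2π) = 1.901e+04 Hz.

(a) f₀ = 2.896e+04 Hz  (b) Q = 1.523  (c) BW = 1.901e+04 Hz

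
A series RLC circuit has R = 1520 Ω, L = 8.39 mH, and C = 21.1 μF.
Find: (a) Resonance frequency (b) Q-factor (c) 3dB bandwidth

Step 1 — Resonance: ω₀ = 1/√(LC) = 1/√(0.00839·2.11e-05) = 2377 rad/s.
Step 2 — f₀ = ω₀/(2π) = 378.3 Hz.
Step 3 — Series Q: Q = ω₀L/R = 2377·0.00839/1520 = 0.01312.
Step 4 — Bandwidth: Δω = ω₀/Q = 1.812e+05 rad/s; BW = Δω/(2π) = 2.883e+04 Hz.

(a) f₀ = 378.3 Hz  (b) Q = 0.01312  (c) BW = 2.883e+04 Hz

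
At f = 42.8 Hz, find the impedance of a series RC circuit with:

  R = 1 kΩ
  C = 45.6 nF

Step 1 — Angular frequency: ω = 2π·f = 2π·42.8 = 268.9 rad/s.
Step 2 — Component impedances:
  R: Z = R = 1000 Ω
  C: Z = 1/(jωC) = -j/(ω·C) = 0 - j8.155e+04 Ω
Step 3 — Series combination: Z_total = R + C = 1000 - j8.155e+04 Ω = 8.155e+04∠-89.3° Ω.

Z = 1000 - j8.155e+04 Ω = 8.155e+04∠-89.3° Ω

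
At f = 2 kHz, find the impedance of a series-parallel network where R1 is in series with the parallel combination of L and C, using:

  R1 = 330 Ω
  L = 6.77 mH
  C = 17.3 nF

Step 1 — Angular frequency: ω = 2π·f = 2π·2000 = 1.257e+04 rad/s.
Step 2 — Component impedances:
  R1: Z = R = 330 Ω
  L: Z = jωL = j·1.257e+04·0.00677 = 0 + j85.07 Ω
  C: Z = 1/(jωC) = -j/(ω·C) = 0 - j4600 Ω
Step 3 — Parallel branch: L || C = 1/(1/L + 1/C) = 0 + j86.68 Ω.
Step 4 — Series with R1: Z_total = R1 + (L || C) = 330 + j86.68 Ω = 341.2∠14.7° Ω.

Z = 330 + j86.68 Ω = 341.2∠14.7° Ω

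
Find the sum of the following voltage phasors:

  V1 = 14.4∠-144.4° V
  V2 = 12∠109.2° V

Step 1 — Convert each phasor to rectangular form:
  V1 = 14.4·(cos(-144.4°) + j·sin(-144.4°)) = -11.71 - j8.383 V
  V2 = 12·(cos(109.2°) + j·sin(109.2°)) = -3.946 + j11.33 V
Step 2 — Sum components: V_total = -15.66 + j2.95 V.
Step 3 — Convert to polar: |V_total| = 15.93 V, ∠V_total = 169.3°.

V_total = 15.93∠169.3° V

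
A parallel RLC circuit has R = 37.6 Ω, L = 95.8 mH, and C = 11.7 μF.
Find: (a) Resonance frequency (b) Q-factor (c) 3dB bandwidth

Step 1 — Resonance: ω₀ = 1/√(LC) = 1/√(0.0958·1.17e-05) = 944.5 rad/s.
Step 2 — f₀ = ω₀/(2π) = 150.3 Hz.
Step 3 — Parallel Q: Q = R/(ω₀L) = 37.6/(944.5·0.0958) = 0.4155.
Step 4 — Bandwidth: Δω = ω₀/Q = 2273 rad/s; BW = Δω/(2π) = 361.8 Hz.

(a) f₀ = 150.3 Hz  (b) Q = 0.4155  (c) BW = 361.8 Hz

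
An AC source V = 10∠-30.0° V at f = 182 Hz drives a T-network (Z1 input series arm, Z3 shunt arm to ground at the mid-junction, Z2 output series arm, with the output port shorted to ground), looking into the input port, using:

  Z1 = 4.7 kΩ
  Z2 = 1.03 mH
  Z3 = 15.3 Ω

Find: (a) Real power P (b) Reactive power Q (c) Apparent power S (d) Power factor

Step 1 — Angular frequency: ω = 2π·f = 2π·182 = 1144 rad/s.
Step 2 — Component impedances:
  Z1: Z = R = 4700 Ω
  Z2: Z = jωL = j·1144·0.00103 = 0 + j1.178 Ω
  Z3: Z = R = 15.3 Ω
Step 3 — With the output port shorted to ground, the output series arm Z2 runs from the junction to ground; the shunt arm Z3 also runs from the junction to ground. They appear in parallel: Z3 || Z2 = 0.09014 + j1.171 Ω.
Step 4 — Series with input arm Z1: Z_in = Z1 + (Z3 || Z2) = 4700 + j1.171 Ω = 4700∠0.0° Ω.
Step 5 — Source phasor: V = 10∠-30.0° V = 8.66 - j5 V.
Step 6 — Current: I = V / Z = 0.001842 - j0.001064 A = 0.002128∠-30.0° A.
Step 7 — Complex power: S = V·I* = 0.02128 + j5.3e-06 VA.
Step 8 — Real power: P = Re(S) = 0.02128 W.
Step 9 — Reactive power: Q = Im(S) = 5.3e-06 VAR.
Step 10 — Apparent power: |S| = 0.02128 VA.
Step 11 — Power factor: PF = P/|S| = 1 (lagging).

(a) P = 0.02128 W  (b) Q = 5.3e-06 VAR  (c) S = 0.02128 VA  (d) PF = 1 (lagging)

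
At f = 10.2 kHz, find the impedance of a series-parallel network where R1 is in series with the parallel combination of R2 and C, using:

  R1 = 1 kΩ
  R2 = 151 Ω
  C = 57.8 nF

Step 1 — Angular frequency: ω = 2π·f = 2π·1.02e+04 = 6.409e+04 rad/s.
Step 2 — Component impedances:
  R1: Z = R = 1000 Ω
  R2: Z = R = 151 Ω
  C: Z = 1/(jωC) = -j/(ω·C) = 0 - j270 Ω
Step 3 — Parallel branch: R2 || C = 1/(1/R2 + 1/C) = 115 - j64.33 Ω.
Step 4 — Series with R1: Z_total = R1 + (R2 || C) = 1115 - j64.33 Ω = 1117∠-3.3° Ω.

Z = 1115 - j64.33 Ω = 1117∠-3.3° Ω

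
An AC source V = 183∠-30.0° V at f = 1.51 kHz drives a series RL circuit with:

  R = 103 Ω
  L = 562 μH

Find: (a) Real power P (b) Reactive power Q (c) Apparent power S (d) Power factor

Step 1 — Angular frequency: ω = 2π·f = 2π·1510 = 9488 rad/s.
Step 2 — Component impedances:
  R: Z = R = 103 Ω
  L: Z = jωL = j·9488·0.000562 = 0 + j5.332 Ω
Step 3 — Series combination: Z_total = R + L = 103 + j5.332 Ω = 103.1∠3.0° Ω.
Step 4 — Source phasor: V = 183∠-30.0° V = 158.5 - j91.5 V.
Step 5 — Current: I = V / Z = 1.489 - j0.9654 A = 1.774∠-33.0° A.
Step 6 — Complex power: S = V·I* = 324.3 + j16.79 VA.
Step 7 — Real power: P = Re(S) = 324.3 W.
Step 8 — Reactive power: Q = Im(S) = 16.79 VAR.
Step 9 — Apparent power: |S| = 324.7 VA.
Step 10 — Power factor: PF = P/|S| = 0.9987 (lagging).

(a) P = 324.3 W  (b) Q = 16.79 VAR  (c) S = 324.7 VA  (d) PF = 0.9987 (lagging)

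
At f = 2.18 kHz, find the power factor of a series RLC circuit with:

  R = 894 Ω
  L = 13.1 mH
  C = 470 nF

Step 1 — Angular frequency: ω = 2π·f = 2π·2180 = 1.37e+04 rad/s.
Step 2 — Component impedances:
  R: Z = R = 894 Ω
  L: Z = jωL = j·1.37e+04·0.0131 = 0 + j179.4 Ω
  C: Z = 1/(jωC) = -j/(ω·C) = 0 - j155.3 Ω
Step 3 — Series combination: Z_total = R + L + C = 894 + j24.1 Ω = 894.3∠1.5° Ω.
Step 4 — Power factor: PF = cos(φ) = Re(Z)/|Z| = 894/894.32 = 0.9996.
Step 5 — Type: Im(Z) = 24.1 ⇒ lagging (phase φ = 1.5°).

PF = 0.9996 (lagging, φ = 1.5°)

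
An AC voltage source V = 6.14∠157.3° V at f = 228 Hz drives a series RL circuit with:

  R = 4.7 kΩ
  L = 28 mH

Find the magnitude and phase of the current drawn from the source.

Step 1 — Angular frequency: ω = 2π·f = 2π·228 = 1433 rad/s.
Step 2 — Component impedances:
  R: Z = R = 4700 Ω
  L: Z = jωL = j·1433·0.028 = 0 + j40.11 Ω
Step 3 — Series combination: Z_total = R + L = 4700 + j40.11 Ω = 4700∠0.5° Ω.
Step 4 — Source phasor: V = 6.14∠157.3° V = -5.664 + j2.369 V.
Step 5 — Ohm's law: I = V / Z_total = (-5.664 + j2.369) / (4700 + j40.11) = -0.001201 + j0.0005144 A.
Step 6 — Convert to polar: |I| = 0.001306 A, ∠I = 156.8°.

I = 0.001306∠156.8° A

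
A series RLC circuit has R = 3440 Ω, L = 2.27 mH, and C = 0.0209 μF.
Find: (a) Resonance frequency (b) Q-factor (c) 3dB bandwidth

Step 1 — Resonance condition Im(Z)=0 gives ω₀ = 1/√(LC).
Step 2 — ω₀ = 1/√(0.00227·2.09e-08) = 1.452e+05 rad/s.
Step 3 — f₀ = ω₀/(2π) = 2.311e+04 Hz.
Step 4 — Series Q: Q = ω₀L/R = 1.452e+05·0.00227/3440 = 0.0958.
Step 5 — 3dB bandwidth: Δω = ω₀/Q = 1.515e+06 rad/s; BW = Δω/(2π) = 2.412e+05 Hz.

(a) f₀ = 2.311e+04 Hz  (b) Q = 0.0958  (c) BW = 2.412e+05 Hz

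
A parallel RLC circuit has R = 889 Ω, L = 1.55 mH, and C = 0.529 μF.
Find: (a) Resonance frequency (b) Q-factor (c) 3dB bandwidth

Step 1 — Resonance: ω₀ = 1/√(LC) = 1/√(0.00155·5.29e-07) = 3.492e+04 rad/s.
Step 2 — f₀ = ω₀/(2π) = 5558 Hz.
Step 3 — Parallel Q: Q = R/(ω₀L) = 889/(3.492e+04·0.00155) = 16.42.
Step 4 — Bandwidth: Δω = ω₀/Q = 2126 rad/s; BW = Δω/(2π) = 338.4 Hz.

(a) f₀ = 5558 Hz  (b) Q = 16.42  (c) BW = 338.4 Hz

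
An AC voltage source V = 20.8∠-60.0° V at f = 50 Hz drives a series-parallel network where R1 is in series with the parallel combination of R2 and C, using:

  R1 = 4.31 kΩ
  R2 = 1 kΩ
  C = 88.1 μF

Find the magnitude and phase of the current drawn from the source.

Step 1 — Angular frequency: ω = 2π·f = 2π·50 = 314.2 rad/s.
Step 2 — Component impedances:
  R1: Z = R = 4310 Ω
  R2: Z = R = 1000 Ω
  C: Z = 1/(jωC) = -j/(ω·C) = 0 - j36.13 Ω
Step 3 — Parallel branch: R2 || C = 1/(1/R2 + 1/C) = 1.304 - j36.08 Ω.
Step 4 — Series with R1: Z_total = R1 + (R2 || C) = 4311 - j36.08 Ω = 4311∠-0.5° Ω.
Step 5 — Source phasor: V = 20.8∠-60.0° V = 10.4 - j18.01 V.
Step 6 — Ohm's law: I = V / Z_total = (10.4 - j18.01) / (4311 - j36.08) = 0.002447 - j0.004158 A.
Step 7 — Convert to polar: |I| = 0.004824 A, ∠I = -59.5°.

I = 0.004824∠-59.5° A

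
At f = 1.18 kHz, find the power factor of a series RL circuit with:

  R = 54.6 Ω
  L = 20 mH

Step 1 — Angular frequency: ω = 2π·f = 2π·1180 = 7414 rad/s.
Step 2 — Component impedances:
  R: Z = R = 54.6 Ω
  L: Z = jωL = j·7414·0.02 = 0 + j148.3 Ω
Step 3 — Series combination: Z_total = R + L = 54.6 + j148.3 Ω = 158∠69.8° Ω.
Step 4 — Power factor: PF = cos(φ) = Re(Z)/|Z| = 54.6/158.02 = 0.3455.
Step 5 — Type: Im(Z) = 148.3 ⇒ lagging (phase φ = 69.8°).

PF = 0.3455 (lagging, φ = 69.8°)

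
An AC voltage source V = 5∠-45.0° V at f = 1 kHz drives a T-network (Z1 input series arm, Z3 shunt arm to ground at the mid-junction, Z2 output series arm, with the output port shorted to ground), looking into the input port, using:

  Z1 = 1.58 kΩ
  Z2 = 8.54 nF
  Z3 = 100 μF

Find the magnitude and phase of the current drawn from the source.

Step 1 — Angular frequency: ω = 2π·f = 2π·1000 = 6283 rad/s.
Step 2 — Component impedances:
  Z1: Z = R = 1580 Ω
  Z2: Z = 1/(jωC) = -j/(ω·C) = 0 - j1.864e+04 Ω
  Z3: Z = 1/(jωC) = -j/(ω·C) = 0 - j1.592 Ω
Step 3 — With the output port shorted to ground, the output series arm Z2 runs from the junction to ground; the shunt arm Z3 also runs from the junction to ground. They appear in parallel: Z3 || Z2 = 0 - j1.591 Ω.
Step 4 — Series with input arm Z1: Z_in = Z1 + (Z3 || Z2) = 1580 - j1.591 Ω = 1580∠-0.1° Ω.
Step 5 — Source phasor: V = 5∠-45.0° V = 3.536 - j3.536 V.
Step 6 — Ohm's law: I = V / Z_total = (3.536 - j3.536) / (1580 - j1.591) = 0.00224 - j0.002235 A.
Step 7 — Convert to polar: |I| = 0.003165 A, ∠I = -44.9°.

I = 0.003165∠-44.9° A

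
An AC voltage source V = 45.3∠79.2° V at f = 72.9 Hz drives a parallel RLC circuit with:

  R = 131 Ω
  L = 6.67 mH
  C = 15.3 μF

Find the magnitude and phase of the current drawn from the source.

Step 1 — Angular frequency: ω = 2π·f = 2π·72.9 = 458 rad/s.
Step 2 — Component impedances:
  R: Z = R = 131 Ω
  L: Z = jωL = j·458·0.00667 = 0 + j3.055 Ω
  C: Z = 1/(jωC) = -j/(ω·C) = 0 - j142.7 Ω
Step 3 — Parallel combination: 1/Z_total = 1/R + 1/L + 1/C; Z_total = 0.07436 + j3.12 Ω = 3.121∠88.6° Ω.
Step 4 — Source phasor: V = 45.3∠79.2° V = 8.488 + j44.5 V.
Step 5 — Ohm's law: I = V / Z_total = (8.488 + j44.5) / (0.07436 + j3.12) = 14.32 - j2.379 A.
Step 6 — Convert to polar: |I| = 14.51 A, ∠I = -9.4°.

I = 14.51∠-9.4° A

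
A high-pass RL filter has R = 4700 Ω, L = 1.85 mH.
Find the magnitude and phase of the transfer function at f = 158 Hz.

Step 1 — Angular frequency: ω = 2π·158 = 992.7 rad/s.
Step 2 — Transfer function: H(jω) = jωL/(R + jωL).
Step 3 — Numerator jωL = j·1.837; denominator R + jωL = 4700 + j1.837.
Step 4 — H = 1.527e-07 + j0.0003908.
Step 5 — Magnitude: |H| = 0.0003908 (-68.2 dB); phase: φ = 90.0°.

|H| = 0.0003908 (-68.2 dB), φ = 90.0°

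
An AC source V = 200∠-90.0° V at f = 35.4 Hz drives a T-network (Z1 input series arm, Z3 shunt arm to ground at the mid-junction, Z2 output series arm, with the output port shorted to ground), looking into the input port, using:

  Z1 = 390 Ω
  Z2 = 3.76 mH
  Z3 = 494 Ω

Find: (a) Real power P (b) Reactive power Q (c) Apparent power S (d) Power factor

Step 1 — Angular frequency: ω = 2π·f = 2π·35.4 = 222.4 rad/s.
Step 2 — Component impedances:
  Z1: Z = R = 390 Ω
  Z2: Z = jωL = j·222.4·0.00376 = 0 + j0.8363 Ω
  Z3: Z = R = 494 Ω
Step 3 — With the output port shorted to ground, the output series arm Z2 runs from the junction to ground; the shunt arm Z3 also runs from the junction to ground. They appear in parallel: Z3 || Z2 = 0.001416 + j0.8363 Ω.
Step 4 — Series with input arm Z1: Z_in = Z1 + (Z3 || Z2) = 390 + j0.8363 Ω = 390∠0.1° Ω.
Step 5 — Source phasor: V = 200∠-90.0° V = 0 - j200 V.
Step 6 — Current: I = V / Z = -0.0011 - j0.5128 A = 0.5128∠-90.1° A.
Step 7 — Complex power: S = V·I* = 102.6 + j0.2199 VA.
Step 8 — Real power: P = Re(S) = 102.6 W.
Step 9 — Reactive power: Q = Im(S) = 0.2199 VAR.
Step 10 — Apparent power: |S| = 102.6 VA.
Step 11 — Power factor: PF = P/|S| = 1 (lagging).

(a) P = 102.6 W  (b) Q = 0.2199 VAR  (c) S = 102.6 VA  (d) PF = 1 (lagging)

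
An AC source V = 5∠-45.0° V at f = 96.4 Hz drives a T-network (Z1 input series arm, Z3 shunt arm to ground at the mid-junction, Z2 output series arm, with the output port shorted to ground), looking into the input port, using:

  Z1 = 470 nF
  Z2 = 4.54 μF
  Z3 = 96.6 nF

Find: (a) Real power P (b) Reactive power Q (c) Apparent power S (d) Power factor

Step 1 — Angular frequency: ω = 2π·f = 2π·96.4 = 605.7 rad/s.
Step 2 — Component impedances:
  Z1: Z = 1/(jωC) = -j/(ω·C) = 0 - j3513 Ω
  Z2: Z = 1/(jωC) = -j/(ω·C) = 0 - j363.7 Ω
  Z3: Z = 1/(jωC) = -j/(ω·C) = 0 - j1.709e+04 Ω
Step 3 — With the output port shorted to ground, the output series arm Z2 runs from the junction to ground; the shunt arm Z3 also runs from the junction to ground. They appear in parallel: Z3 || Z2 = 0 - j356.1 Ω.
Step 4 — Series with input arm Z1: Z_in = Z1 + (Z3 || Z2) = 0 - j3869 Ω = 3869∠-90.0° Ω.
Step 5 — Source phasor: V = 5∠-45.0° V = 3.536 - j3.536 V.
Step 6 — Current: I = V / Z = 0.0009139 + j0.0009139 A = 0.001292∠45.0° A.
Step 7 — Complex power: S = V·I* = 0 - j0.006462 VA.
Step 8 — Real power: P = Re(S) = 0 W.
Step 9 — Reactive power: Q = Im(S) = -0.006462 VAR.
Step 10 — Apparent power: |S| = 0.006462 VA.
Step 11 — Power factor: PF = P/|S| = 0 (leading).

(a) P = 0 W  (b) Q = -0.006462 VAR  (c) S = 0.006462 VA  (d) PF = 0 (leading)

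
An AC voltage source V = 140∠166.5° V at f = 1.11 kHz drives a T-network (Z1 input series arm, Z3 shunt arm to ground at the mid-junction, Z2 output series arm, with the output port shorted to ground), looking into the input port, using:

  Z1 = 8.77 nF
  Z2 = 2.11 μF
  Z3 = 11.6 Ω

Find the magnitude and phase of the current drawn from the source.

Step 1 — Angular frequency: ω = 2π·f = 2π·1110 = 6974 rad/s.
Step 2 — Component impedances:
  Z1: Z = 1/(jωC) = -j/(ω·C) = 0 - j1.635e+04 Ω
  Z2: Z = 1/(jωC) = -j/(ω·C) = 0 - j67.95 Ω
  Z3: Z = R = 11.6 Ω
Step 3 — With the output port shorted to ground, the output series arm Z2 runs from the junction to ground; the shunt arm Z3 also runs from the junction to ground. They appear in parallel: Z3 || Z2 = 11.27 - j1.924 Ω.
Step 4 — Series with input arm Z1: Z_in = Z1 + (Z3 || Z2) = 11.27 - j1.635e+04 Ω = 1.635e+04∠-90.0° Ω.
Step 5 — Source phasor: V = 140∠166.5° V = -136.1 + j32.68 V.
Step 6 — Ohm's law: I = V / Z_total = (-136.1 + j32.68) / (11.27 - j1.635e+04) = -0.002005 - j0.008324 A.
Step 7 — Convert to polar: |I| = 0.008562 A, ∠I = -103.5°.

I = 0.008562∠-103.5° A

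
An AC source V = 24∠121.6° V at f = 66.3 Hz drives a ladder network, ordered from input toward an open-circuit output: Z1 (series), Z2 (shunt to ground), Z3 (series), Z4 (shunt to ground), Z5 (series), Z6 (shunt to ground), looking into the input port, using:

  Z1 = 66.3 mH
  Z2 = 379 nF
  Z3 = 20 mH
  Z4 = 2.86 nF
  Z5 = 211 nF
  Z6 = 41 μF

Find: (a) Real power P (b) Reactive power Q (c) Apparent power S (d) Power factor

Step 1 — Angular frequency: ω = 2π·f = 2π·66.3 = 416.6 rad/s.
Step 2 — Component impedances:
  Z1: Z = jωL = j·416.6·0.0663 = 0 + j27.62 Ω
  Z2: Z = 1/(jωC) = -j/(ω·C) = 0 - j6334 Ω
  Z3: Z = jωL = j·416.6·0.02 = 0 + j8.332 Ω
  Z4: Z = 1/(jωC) = -j/(ω·C) = 0 - j8.393e+05 Ω
  Z5: Z = 1/(jωC) = -j/(ω·C) = 0 - j1.138e+04 Ω
  Z6: Z = 1/(jωC) = -j/(ω·C) = 0 - j58.55 Ω
Step 3 — Ladder network (open output): work backward from the far end, alternating series and parallel combinations. Z_in = 0 - j4028 Ω = 4028∠-90.0° Ω.
Step 4 — Source phasor: V = 24∠121.6° V = -12.58 + j20.44 V.
Step 5 — Current: I = V / Z = -0.005075 - j0.003122 A = 0.005959∠-148.4° A.
Step 6 — Complex power: S = V·I* = 0 - j0.143 VA.
Step 7 — Real power: P = Re(S) = 0 W.
Step 8 — Reactive power: Q = Im(S) = -0.143 VAR.
Step 9 — Apparent power: |S| = 0.143 VA.
Step 10 — Power factor: PF = P/|S| = 0 (leading).

(a) P = 0 W  (b) Q = -0.143 VAR  (c) S = 0.143 VA  (d) PF = 0 (leading)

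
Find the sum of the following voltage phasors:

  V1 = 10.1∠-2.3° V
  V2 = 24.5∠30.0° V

Step 1 — Convert each phasor to rectangular form:
  V1 = 10.1·(cos(-2.3°) + j·sin(-2.3°)) = 10.09 - j0.4053 V
  V2 = 24.5·(cos(30.0°) + j·sin(30.0°)) = 21.22 + j12.25 V
Step 2 — Sum components: V_total = 31.31 + j11.84 V.
Step 3 — Convert to polar: |V_total| = 33.48 V, ∠V_total = 20.7°.

V_total = 33.48∠20.7° V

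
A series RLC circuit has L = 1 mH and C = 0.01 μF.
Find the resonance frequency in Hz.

Step 1 — Resonance condition Im(Z)=0 gives ω₀ = 1/√(LC).
Step 2 — ω₀ = 1/√(0.001·1e-08) = 3.162e+05 rad/s.
Step 3 — f₀ = ω₀/(2π) = 5.033e+04 Hz.

f₀ = 5.033e+04 Hz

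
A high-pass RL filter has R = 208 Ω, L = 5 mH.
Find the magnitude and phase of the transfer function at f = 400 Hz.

Step 1 — Angular frequency: ω = 2π·400 = 2513 rad/s.
Step 2 — Transfer function: H(jω) = jωL/(R + jωL).
Step 3 — Numerator jωL = j·12.57; denominator R + jωL = 208 + j12.57.
Step 4 — H = 0.003637 + j0.0602.
Step 5 — Magnitude: |H| = 0.06031 (-24.4 dB); phase: φ = 86.5°.

|H| = 0.06031 (-24.4 dB), φ = 86.5°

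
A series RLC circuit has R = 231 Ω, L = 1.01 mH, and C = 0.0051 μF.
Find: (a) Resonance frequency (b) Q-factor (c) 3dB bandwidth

Step 1 — Resonance: ω₀ = 1/√(LC) = 1/√(0.00101·5.1e-09) = 4.406e+05 rad/s.
Step 2 — f₀ = ω₀/(2π) = 7.013e+04 Hz.
Step 3 — Series Q: Q = ω₀L/R = 4.406e+05·0.00101/231 = 1.926.
Step 4 — Bandwidth: Δω = ω₀/Q = 2.287e+05 rad/s; BW = Δω/(2π) = 3.64e+04 Hz.

(a) f₀ = 7.013e+04 Hz  (b) Q = 1.926  (c) BW = 3.64e+04 Hz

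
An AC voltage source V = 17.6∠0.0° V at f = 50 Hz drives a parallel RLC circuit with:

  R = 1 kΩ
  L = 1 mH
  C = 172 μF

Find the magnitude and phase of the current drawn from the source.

Step 1 — Angular frequency: ω = 2π·f = 2π·50 = 314.2 rad/s.
Step 2 — Component impedances:
  R: Z = R = 1000 Ω
  L: Z = jωL = j·314.2·0.001 = 0 + j0.3142 Ω
  C: Z = 1/(jωC) = -j/(ω·C) = 0 - j18.51 Ω
Step 3 — Parallel combination: 1/Z_total = 1/R + 1/L + 1/C; Z_total = 0.0001021 + j0.3196 Ω = 0.3196∠90.0° Ω.
Step 4 — Source phasor: V = 17.6∠0.0° V = 17.6 V.
Step 5 — Ohm's law: I = V / Z_total = (17.6) / (0.0001021 + j0.3196) = 0.0176 - j55.07 A.
Step 6 — Convert to polar: |I| = 55.07 A, ∠I = -90.0°.

I = 55.07∠-90.0° A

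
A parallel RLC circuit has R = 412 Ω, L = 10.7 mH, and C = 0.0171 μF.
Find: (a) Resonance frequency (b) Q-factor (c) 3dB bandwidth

Step 1 — Resonance: ω₀ = 1/√(LC) = 1/√(0.0107·1.71e-08) = 7.393e+04 rad/s.
Step 2 — f₀ = ω₀/(2π) = 1.177e+04 Hz.
Step 3 — Parallel Q: Q = R/(ω₀L) = 412/(7.393e+04·0.0107) = 0.5208.
Step 4 — Bandwidth: Δω = ω₀/Q = 1.419e+05 rad/s; BW = Δω/(2π) = 2.259e+04 Hz.

(a) f₀ = 1.177e+04 Hz  (b) Q = 0.5208  (c) BW = 2.259e+04 Hz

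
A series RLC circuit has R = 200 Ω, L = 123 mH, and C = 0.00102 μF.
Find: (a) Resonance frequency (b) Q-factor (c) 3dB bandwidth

Step 1 — Resonance: ω₀ = 1/√(LC) = 1/√(0.123·1.02e-09) = 8.928e+04 rad/s.
Step 2 — f₀ = ω₀/(2π) = 1.421e+04 Hz.
Step 3 — Series Q: Q = ω₀L/R = 8.928e+04·0.123/200 = 54.91.
Step 4 — Bandwidth: Δω = ω₀/Q = 1626 rad/s; BW = Δω/(2π) = 258.8 Hz.

(a) f₀ = 1.421e+04 Hz  (b) Q = 54.91  (c) BW = 258.8 Hz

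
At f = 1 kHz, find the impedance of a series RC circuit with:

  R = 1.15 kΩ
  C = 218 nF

Step 1 — Angular frequency: ω = 2π·f = 2π·1000 = 6283 rad/s.
Step 2 — Component impedances:
  R: Z = R = 1150 Ω
  C: Z = 1/(jωC) = -j/(ω·C) = 0 - j730.1 Ω
Step 3 — Series combination: Z_total = R + C = 1150 - j730.1 Ω = 1362∠-32.4° Ω.

Z = 1150 - j730.1 Ω = 1362∠-32.4° Ω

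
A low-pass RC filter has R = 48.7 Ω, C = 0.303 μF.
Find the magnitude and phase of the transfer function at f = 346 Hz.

Step 1 — Angular frequency: ω = 2π·346 = 2174 rad/s.
Step 2 — Transfer function: H(jω) = 1/(1 + jωRC).
Step 3 — Denominator: 1 + jωRC = 1 + j·2174·48.7·3.03e-07 = 1 + j0.03208.
Step 4 — H = 0.999 - j0.03205.
Step 5 — Magnitude: |H| = 0.9995 (-0.0 dB); phase: φ = -1.8°.

|H| = 0.9995 (-0.0 dB), φ = -1.8°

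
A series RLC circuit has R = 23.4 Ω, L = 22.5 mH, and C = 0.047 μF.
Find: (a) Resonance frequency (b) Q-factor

Step 1 — Resonance condition Im(Z)=0 gives ω₀ = 1/√(LC).
Step 2 — ω₀ = 1/√(0.0225·4.7e-08) = 3.075e+04 rad/s.
Step 3 — f₀ = ω₀/(2π) = 4894 Hz.
Step 4 — Series Q: Q = ω₀L/R = 3.075e+04·0.0225/23.4 = 29.57.

(a) f₀ = 4894 Hz  (b) Q = 29.57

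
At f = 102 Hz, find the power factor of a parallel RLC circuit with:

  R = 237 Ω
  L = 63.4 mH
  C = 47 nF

Step 1 — Angular frequency: ω = 2π·f = 2π·102 = 640.9 rad/s.
Step 2 — Component impedances:
  R: Z = R = 237 Ω
  L: Z = jωL = j·640.9·0.0634 = 0 + j40.63 Ω
  C: Z = 1/(jωC) = -j/(ω·C) = 0 - j3.32e+04 Ω
Step 3 — Parallel combination: 1/Z_total = 1/R + 1/L + 1/C; Z_total = 6.783 + j39.52 Ω = 40.1∠80.3° Ω.
Step 4 — Power factor: PF = cos(φ) = Re(Z)/|Z| = 6.783/40.1 = 0.1692.
Step 5 — Type: Im(Z) = 39.52 ⇒ lagging (phase φ = 80.3°).

PF = 0.1692 (lagging, φ = 80.3°)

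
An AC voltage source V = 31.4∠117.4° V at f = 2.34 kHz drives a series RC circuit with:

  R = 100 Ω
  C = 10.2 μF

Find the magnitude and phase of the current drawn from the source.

Step 1 — Angular frequency: ω = 2π·f = 2π·2340 = 1.47e+04 rad/s.
Step 2 — Component impedances:
  R: Z = R = 100 Ω
  C: Z = 1/(jωC) = -j/(ω·C) = 0 - j6.668 Ω
Step 3 — Series combination: Z_total = R + C = 100 - j6.668 Ω = 100.2∠-3.8° Ω.
Step 4 — Source phasor: V = 31.4∠117.4° V = -14.45 + j27.88 V.
Step 5 — Ohm's law: I = V / Z_total = (-14.45 + j27.88) / (100 - j6.668) = -0.1624 + j0.2679 A.
Step 6 — Convert to polar: |I| = 0.3133 A, ∠I = 121.2°.

I = 0.3133∠121.2° A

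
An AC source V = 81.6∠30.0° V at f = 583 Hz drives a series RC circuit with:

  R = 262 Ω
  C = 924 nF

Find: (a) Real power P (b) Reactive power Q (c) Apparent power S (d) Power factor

Step 1 — Angular frequency: ω = 2π·f = 2π·583 = 3663 rad/s.
Step 2 — Component impedances:
  R: Z = R = 262 Ω
  C: Z = 1/(jωC) = -j/(ω·C) = 0 - j295.4 Ω
Step 3 — Series combination: Z_total = R + C = 262 - j295.4 Ω = 394.9∠-48.4° Ω.
Step 4 — Source phasor: V = 81.6∠30.0° V = 70.67 + j40.8 V.
Step 5 — Current: I = V / Z = 0.04143 + j0.2024 A = 0.2066∠78.4° A.
Step 6 — Complex power: S = V·I* = 11.19 - j12.62 VA.
Step 7 — Real power: P = Re(S) = 11.19 W.
Step 8 — Reactive power: Q = Im(S) = -12.62 VAR.
Step 9 — Apparent power: |S| = 16.86 VA.
Step 10 — Power factor: PF = P/|S| = 0.6635 (leading).

(a) P = 11.19 W  (b) Q = -12.62 VAR  (c) S = 16.86 VA  (d) PF = 0.6635 (leading)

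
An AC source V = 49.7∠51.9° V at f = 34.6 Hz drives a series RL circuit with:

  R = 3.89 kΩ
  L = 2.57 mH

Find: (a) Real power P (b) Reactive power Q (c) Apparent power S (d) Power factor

Step 1 — Angular frequency: ω = 2π·f = 2π·34.6 = 217.4 rad/s.
Step 2 — Component impedances:
  R: Z = R = 3890 Ω
  L: Z = jωL = j·217.4·0.00257 = 0 + j0.5587 Ω
Step 3 — Series combination: Z_total = R + L = 3890 + j0.5587 Ω = 3890∠0.0° Ω.
Step 4 — Source phasor: V = 49.7∠51.9° V = 30.67 + j39.11 V.
Step 5 — Current: I = V / Z = 0.007885 + j0.01005 A = 0.01278∠51.9° A.
Step 6 — Complex power: S = V·I* = 0.635 + j9.12e-05 VA.
Step 7 — Real power: P = Re(S) = 0.635 W.
Step 8 — Reactive power: Q = Im(S) = 9.12e-05 VAR.
Step 9 — Apparent power: |S| = 0.635 VA.
Step 10 — Power factor: PF = P/|S| = 1 (lagging).

(a) P = 0.635 W  (b) Q = 9.12e-05 VAR  (c) S = 0.635 VA  (d) PF = 1 (lagging)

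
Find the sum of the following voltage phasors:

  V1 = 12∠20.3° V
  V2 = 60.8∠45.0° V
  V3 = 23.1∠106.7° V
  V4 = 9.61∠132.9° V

Step 1 — Convert each phasor to rectangular form:
  V1 = 12·(cos(20.3°) + j·sin(20.3°)) = 11.25 + j4.163 V
  V2 = 60.8·(cos(45.0°) + j·sin(45.0°)) = 42.99 + j42.99 V
  V3 = 23.1·(cos(106.7°) + j·sin(106.7°)) = -6.638 + j22.13 V
  V4 = 9.61·(cos(132.9°) + j·sin(132.9°)) = -6.542 + j7.04 V
Step 2 — Sum components: V_total = 41.07 + j76.32 V.
Step 3 — Convert to polar: |V_total| = 86.67 V, ∠V_total = 61.7°.

V_total = 86.67∠61.7° V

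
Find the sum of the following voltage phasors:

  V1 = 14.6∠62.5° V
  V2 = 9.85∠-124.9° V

Step 1 — Convert each phasor to rectangular form:
  V1 = 14.6·(cos(62.5°) + j·sin(62.5°)) = 6.742 + j12.95 V
  V2 = 9.85·(cos(-124.9°) + j·sin(-124.9°)) = -5.636 - j8.078 V
Step 2 — Sum components: V_total = 1.106 + j4.872 V.
Step 3 — Convert to polar: |V_total| = 4.996 V, ∠V_total = 77.2°.

V_total = 4.996∠77.2° V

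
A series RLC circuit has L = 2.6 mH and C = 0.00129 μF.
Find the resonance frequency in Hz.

Step 1 — Resonance condition Im(Z)=0 gives ω₀ = 1/√(LC).
Step 2 — ω₀ = 1/√(0.0026·1.29e-09) = 5.46e+05 rad/s.
Step 3 — f₀ = ω₀/(2π) = 8.69e+04 Hz.

f₀ = 8.69e+04 Hz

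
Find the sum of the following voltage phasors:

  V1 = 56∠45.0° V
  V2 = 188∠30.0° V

Step 1 — Convert each phasor to rectangular form:
  V1 = 56·(cos(45.0°) + j·sin(45.0°)) = 39.6 + j39.6 V
  V2 = 188·(cos(30.0°) + j·sin(30.0°)) = 162.8 + j94 V
Step 2 — Sum components: V_total = 202.4 + j133.6 V.
Step 3 — Convert to polar: |V_total| = 242.5 V, ∠V_total = 33.4°.

V_total = 242.5∠33.4° V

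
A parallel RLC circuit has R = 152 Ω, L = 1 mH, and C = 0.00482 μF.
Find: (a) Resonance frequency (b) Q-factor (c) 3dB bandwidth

Step 1 — Resonance: ω₀ = 1/√(LC) = 1/√(0.001·4.82e-09) = 4.555e+05 rad/s.
Step 2 — f₀ = ω₀/(2π) = 7.249e+04 Hz.
Step 3 — Parallel Q: Q = R/(ω₀L) = 152/(4.555e+05·0.001) = 0.3337.
Step 4 — Bandwidth: Δω = ω₀/Q = 1.365e+06 rad/s; BW = Δω/(2π) = 2.172e+05 Hz.

(a) f₀ = 7.249e+04 Hz  (b) Q = 0.3337  (c) BW = 2.172e+05 Hz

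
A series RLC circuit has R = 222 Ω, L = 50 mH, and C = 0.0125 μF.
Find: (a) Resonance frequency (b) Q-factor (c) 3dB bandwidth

Step 1 — Resonance: ω₀ = 1/√(LC) = 1/√(0.05·1.25e-08) = 4e+04 rad/s.
Step 2 — f₀ = ω₀/(2π) = 6366 Hz.
Step 3 — Series Q: Q = ω₀L/R = 4e+04·0.05/222 = 9.009.
Step 4 — Bandwidth: Δω = ω₀/Q = 4440 rad/s; BW = Δω/(2π) = 706.6 Hz.

(a) f₀ = 6366 Hz  (b) Q = 9.009  (c) BW = 706.6 Hz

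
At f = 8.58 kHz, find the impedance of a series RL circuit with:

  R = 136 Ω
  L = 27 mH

Step 1 — Angular frequency: ω = 2π·f = 2π·8580 = 5.391e+04 rad/s.
Step 2 — Component impedances:
  R: Z = R = 136 Ω
  L: Z = jωL = j·5.391e+04·0.027 = 0 + j1456 Ω
Step 3 — Series combination: Z_total = R + L = 136 + j1456 Ω = 1462∠84.7° Ω.

Z = 136 + j1456 Ω = 1462∠84.7° Ω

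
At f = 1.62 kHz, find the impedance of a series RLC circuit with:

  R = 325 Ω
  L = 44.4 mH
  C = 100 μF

Step 1 — Angular frequency: ω = 2π·f = 2π·1620 = 1.018e+04 rad/s.
Step 2 — Component impedances:
  R: Z = R = 325 Ω
  L: Z = jωL = j·1.018e+04·0.0444 = 0 + j451.9 Ω
  C: Z = 1/(jωC) = -j/(ω·C) = 0 - j0.9824 Ω
Step 3 — Series combination: Z_total = R + L + C = 325 + j451 Ω = 555.9∠54.2° Ω.

Z = 325 + j451 Ω = 555.9∠54.2° Ω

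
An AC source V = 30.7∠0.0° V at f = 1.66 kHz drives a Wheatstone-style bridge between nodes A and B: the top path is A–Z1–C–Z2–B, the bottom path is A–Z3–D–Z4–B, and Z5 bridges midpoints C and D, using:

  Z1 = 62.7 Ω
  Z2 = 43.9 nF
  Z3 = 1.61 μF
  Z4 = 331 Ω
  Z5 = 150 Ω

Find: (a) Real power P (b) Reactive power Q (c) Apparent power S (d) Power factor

Step 1 — Angular frequency: ω = 2π·f = 2π·1660 = 1.043e+04 rad/s.
Step 2 — Component impedances:
  Z1: Z = R = 62.7 Ω
  Z2: Z = 1/(jωC) = -j/(ω·C) = 0 - j2184 Ω
  Z3: Z = 1/(jωC) = -j/(ω·C) = 0 - j59.55 Ω
  Z4: Z = R = 331 Ω
  Z5: Z = R = 150 Ω
Step 3 — Bridge requires nodal analysis (the Z5 bridge couples midpoints C and D, so the two paths cannot be reduced to a simple series/parallel combination). Setting node B to ground and injecting 1 A at node A, the 3-node admittance system at A, C, D solves to V_A = Z_AB = 326 - j103.9 Ω = 342.1∠-17.7° Ω.
Step 4 — Source phasor: V = 30.7∠0.0° V = 30.7 V.
Step 5 — Current: I = V / Z = 0.0855 + j0.02724 A = 0.08973∠17.7° A.
Step 6 — Complex power: S = V·I* = 2.625 - j0.8362 VA.
Step 7 — Real power: P = Re(S) = 2.625 W.
Step 8 — Reactive power: Q = Im(S) = -0.8362 VAR.
Step 9 — Apparent power: |S| = 2.755 VA.
Step 10 — Power factor: PF = P/|S| = 0.9528 (leading).

(a) P = 2.625 W  (b) Q = -0.8362 VAR  (c) S = 2.755 VA  (d) PF = 0.9528 (leading)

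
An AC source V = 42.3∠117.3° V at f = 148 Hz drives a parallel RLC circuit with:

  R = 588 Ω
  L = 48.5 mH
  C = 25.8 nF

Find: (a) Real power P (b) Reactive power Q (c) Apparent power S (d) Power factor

Step 1 — Angular frequency: ω = 2π·f = 2π·148 = 929.9 rad/s.
Step 2 — Component impedances:
  R: Z = R = 588 Ω
  L: Z = jωL = j·929.9·0.0485 = 0 + j45.1 Ω
  C: Z = 1/(jωC) = -j/(ω·C) = 0 - j4.168e+04 Ω
Step 3 — Parallel combination: 1/Z_total = 1/R + 1/L + 1/C; Z_total = 3.446 + j44.88 Ω = 45.02∠85.6° Ω.
Step 4 — Source phasor: V = 42.3∠117.3° V = -19.4 + j37.59 V.
Step 5 — Current: I = V / Z = 0.7995 + j0.4936 A = 0.9396∠31.7° A.
Step 6 — Complex power: S = V·I* = 3.043 + j39.63 VA.
Step 7 — Real power: P = Re(S) = 3.043 W.
Step 8 — Reactive power: Q = Im(S) = 39.63 VAR.
Step 9 — Apparent power: |S| = 39.75 VA.
Step 10 — Power factor: PF = P/|S| = 0.07656 (lagging).

(a) P = 3.043 W  (b) Q = 39.63 VAR  (c) S = 39.75 VA  (d) PF = 0.07656 (lagging)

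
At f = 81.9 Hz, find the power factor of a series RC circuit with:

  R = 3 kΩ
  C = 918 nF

Step 1 — Angular frequency: ω = 2π·f = 2π·81.9 = 514.6 rad/s.
Step 2 — Component impedances:
  R: Z = R = 3000 Ω
  C: Z = 1/(jωC) = -j/(ω·C) = 0 - j2117 Ω
Step 3 — Series combination: Z_total = R + C = 3000 - j2117 Ω = 3672∠-35.2° Ω.
Step 4 — Power factor: PF = cos(φ) = Re(Z)/|Z| = 3000/3671.7 = 0.8171.
Step 5 — Type: Im(Z) = -2117 ⇒ leading (phase φ = -35.2°).

PF = 0.8171 (leading, φ = -35.2°)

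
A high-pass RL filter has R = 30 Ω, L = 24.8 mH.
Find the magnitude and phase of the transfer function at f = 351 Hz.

Step 1 — Angular frequency: ω = 2π·351 = 2205 rad/s.
Step 2 — Transfer function: H(jω) = jωL/(R + jωL).
Step 3 — Numerator jωL = j·54.69; denominator R + jωL = 30 + j54.69.
Step 4 — H = 0.7687 + j0.4216.
Step 5 — Magnitude: |H| = 0.8768 (-1.1 dB); phase: φ = 28.7°.

|H| = 0.8768 (-1.1 dB), φ = 28.7°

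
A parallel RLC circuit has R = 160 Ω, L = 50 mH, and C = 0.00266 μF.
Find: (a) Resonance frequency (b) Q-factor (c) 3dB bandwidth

Step 1 — Resonance: ω₀ = 1/√(LC) = 1/√(0.05·2.66e-09) = 8.671e+04 rad/s.
Step 2 — f₀ = ω₀/(2π) = 1.38e+04 Hz.
Step 3 — Parallel Q: Q = R/(ω₀L) = 160/(8.671e+04·0.05) = 0.0369.
Step 4 — Bandwidth: Δω = ω₀/Q = 2.35e+06 rad/s; BW = Δω/(2π) = 3.74e+05 Hz.

(a) f₀ = 1.38e+04 Hz  (b) Q = 0.0369  (c) BW = 3.74e+05 Hz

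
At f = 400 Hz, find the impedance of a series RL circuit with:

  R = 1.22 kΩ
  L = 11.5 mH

Step 1 — Angular frequency: ω = 2π·f = 2π·400 = 2513 rad/s.
Step 2 — Component impedances:
  R: Z = R = 1220 Ω
  L: Z = jωL = j·2513·0.0115 = 0 + j28.9 Ω
Step 3 — Series combination: Z_total = R + L = 1220 + j28.9 Ω = 1220∠1.4° Ω.

Z = 1220 + j28.9 Ω = 1220∠1.4° Ω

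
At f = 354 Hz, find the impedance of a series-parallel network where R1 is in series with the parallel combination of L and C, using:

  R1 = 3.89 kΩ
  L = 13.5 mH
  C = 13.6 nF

Step 1 — Angular frequency: ω = 2π·f = 2π·354 = 2224 rad/s.
Step 2 — Component impedances:
  R1: Z = R = 3890 Ω
  L: Z = jωL = j·2224·0.0135 = 0 + j30.03 Ω
  C: Z = 1/(jωC) = -j/(ω·C) = 0 - j3.306e+04 Ω
Step 3 — Parallel branch: L || C = 1/(1/L + 1/C) = 0 + j30.05 Ω.
Step 4 — Series with R1: Z_total = R1 + (L || C) = 3890 + j30.05 Ω = 3890∠0.4° Ω.

Z = 3890 + j30.05 Ω = 3890∠0.4° Ω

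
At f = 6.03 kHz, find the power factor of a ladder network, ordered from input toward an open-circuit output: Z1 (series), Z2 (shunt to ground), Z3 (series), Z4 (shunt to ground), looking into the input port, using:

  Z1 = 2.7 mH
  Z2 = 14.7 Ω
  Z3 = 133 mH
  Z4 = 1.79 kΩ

Step 1 — Angular frequency: ω = 2π·f = 2π·6030 = 3.789e+04 rad/s.
Step 2 — Component impedances:
  Z1: Z = jωL = j·3.789e+04·0.0027 = 0 + j102.3 Ω
  Z2: Z = R = 14.7 Ω
  Z3: Z = jωL = j·3.789e+04·0.133 = 0 + j5039 Ω
  Z4: Z = R = 1790 Ω
Step 3 — Ladder network (open output): work backward from the far end, alternating series and parallel combinations. Z_in = 14.69 + j102.3 Ω = 103.4∠81.8° Ω.
Step 4 — Power factor: PF = cos(φ) = Re(Z)/|Z| = 14.69/103.4 = 0.1421.
Step 5 — Type: Im(Z) = 102.3 ⇒ lagging (phase φ = 81.8°).

PF = 0.1421 (lagging, φ = 81.8°)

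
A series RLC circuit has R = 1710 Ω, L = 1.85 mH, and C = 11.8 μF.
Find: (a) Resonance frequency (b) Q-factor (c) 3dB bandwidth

Step 1 — Resonance condition Im(Z)=0 gives ω₀ = 1/√(LC).
Step 2 — ω₀ = 1/√(0.00185·1.18e-05) = 6768 rad/s.
Step 3 — f₀ = ω₀/(2π) = 1077 Hz.
Step 4 — Series Q: Q = ω₀L/R = 6768·0.00185/1710 = 0.007322.
Step 5 — 3dB bandwidth: Δω = ω₀/Q = 9.243e+05 rad/s; BW = Δω/(2π) = 1.471e+05 Hz.

(a) f₀ = 1077 Hz  (b) Q = 0.007322  (c) BW = 1.471e+05 Hz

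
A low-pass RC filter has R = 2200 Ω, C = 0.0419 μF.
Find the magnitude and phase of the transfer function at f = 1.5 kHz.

Step 1 — Angular frequency: ω = 2π·1500 = 9425 rad/s.
Step 2 — Transfer function: H(jω) = 1/(1 + jωRC).
Step 3 — Denominator: 1 + jωRC = 1 + j·9425·2200·4.19e-08 = 1 + j0.8688.
Step 4 — H = 0.5699 - j0.4951.
Step 5 — Magnitude: |H| = 0.7549 (-2.4 dB); phase: φ = -41.0°.

|H| = 0.7549 (-2.4 dB), φ = -41.0°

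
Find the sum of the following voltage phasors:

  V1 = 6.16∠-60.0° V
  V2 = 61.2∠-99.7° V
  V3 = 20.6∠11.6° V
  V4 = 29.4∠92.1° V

Step 1 — Convert each phasor to rectangular form:
  V1 = 6.16·(cos(-60.0°) + j·sin(-60.0°)) = 3.08 - j5.335 V
  V2 = 61.2·(cos(-99.7°) + j·sin(-99.7°)) = -10.31 - j60.33 V
  V3 = 20.6·(cos(11.6°) + j·sin(11.6°)) = 20.18 + j4.142 V
  V4 = 29.4·(cos(92.1°) + j·sin(92.1°)) = -1.077 + j29.38 V
Step 2 — Sum components: V_total = 11.87 - j32.14 V.
Step 3 — Convert to polar: |V_total| = 34.26 V, ∠V_total = -69.7°.

V_total = 34.26∠-69.7° V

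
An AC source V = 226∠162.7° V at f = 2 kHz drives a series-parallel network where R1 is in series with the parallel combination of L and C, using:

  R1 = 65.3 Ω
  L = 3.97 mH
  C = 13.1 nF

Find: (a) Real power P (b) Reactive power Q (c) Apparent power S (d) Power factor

Step 1 — Angular frequency: ω = 2π·f = 2π·2000 = 1.257e+04 rad/s.
Step 2 — Component impedances:
  R1: Z = R = 65.3 Ω
  L: Z = jωL = j·1.257e+04·0.00397 = 0 + j49.89 Ω
  C: Z = 1/(jωC) = -j/(ω·C) = 0 - j6075 Ω
Step 3 — Parallel branch: L || C = 1/(1/L + 1/C) = 0 + j50.3 Ω.
Step 4 — Series with R1: Z_total = R1 + (L || C) = 65.3 + j50.3 Ω = 82.43∠37.6° Ω.
Step 5 — Source phasor: V = 226∠162.7° V = -215.8 + j67.21 V.
Step 6 — Current: I = V / Z = -1.576 + j2.243 A = 2.742∠125.1° A.
Step 7 — Complex power: S = V·I* = 490.9 + j378.1 VA.
Step 8 — Real power: P = Re(S) = 490.9 W.
Step 9 — Reactive power: Q = Im(S) = 378.1 VAR.
Step 10 — Apparent power: |S| = 619.6 VA.
Step 11 — Power factor: PF = P/|S| = 0.7922 (lagging).

(a) P = 490.9 W  (b) Q = 378.1 VAR  (c) S = 619.6 VA  (d) PF = 0.7922 (lagging)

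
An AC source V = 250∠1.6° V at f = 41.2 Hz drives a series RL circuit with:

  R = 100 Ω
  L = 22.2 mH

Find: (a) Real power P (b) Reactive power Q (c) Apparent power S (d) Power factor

Step 1 — Angular frequency: ω = 2π·f = 2π·41.2 = 258.9 rad/s.
Step 2 — Component impedances:
  R: Z = R = 100 Ω
  L: Z = jωL = j·258.9·0.0222 = 0 + j5.747 Ω
Step 3 — Series combination: Z_total = R + L = 100 + j5.747 Ω = 100.2∠3.3° Ω.
Step 4 — Source phasor: V = 250∠1.6° V = 249.9 + j6.98 V.
Step 5 — Current: I = V / Z = 2.495 - j0.07357 A = 2.496∠-1.7° A.
Step 6 — Complex power: S = V·I* = 622.9 + j35.8 VA.
Step 7 — Real power: P = Re(S) = 622.9 W.
Step 8 — Reactive power: Q = Im(S) = 35.8 VAR.
Step 9 — Apparent power: |S| = 624 VA.
Step 10 — Power factor: PF = P/|S| = 0.9984 (lagging).

(a) P = 622.9 W  (b) Q = 35.8 VAR  (c) S = 624 VA  (d) PF = 0.9984 (lagging)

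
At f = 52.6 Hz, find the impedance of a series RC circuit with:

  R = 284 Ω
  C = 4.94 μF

Step 1 — Angular frequency: ω = 2π·f = 2π·52.6 = 330.5 rad/s.
Step 2 — Component impedances:
  R: Z = R = 284 Ω
  C: Z = 1/(jωC) = -j/(ω·C) = 0 - j612.5 Ω
Step 3 — Series combination: Z_total = R + C = 284 - j612.5 Ω = 675.1∠-65.1° Ω.

Z = 284 - j612.5 Ω = 675.1∠-65.1° Ω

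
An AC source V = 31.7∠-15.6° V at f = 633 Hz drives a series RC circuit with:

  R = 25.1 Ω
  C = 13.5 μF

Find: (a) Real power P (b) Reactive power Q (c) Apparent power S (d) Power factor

Step 1 — Angular frequency: ω = 2π·f = 2π·633 = 3977 rad/s.
Step 2 — Component impedances:
  R: Z = R = 25.1 Ω
  C: Z = 1/(jωC) = -j/(ω·C) = 0 - j18.62 Ω
Step 3 — Series combination: Z_total = R + C = 25.1 - j18.62 Ω = 31.26∠-36.6° Ω.
Step 4 — Source phasor: V = 31.7∠-15.6° V = 30.53 - j8.525 V.
Step 5 — Current: I = V / Z = 0.947 + j0.3631 A = 1.014∠21.0° A.
Step 6 — Complex power: S = V·I* = 25.82 - j19.16 VA.
Step 7 — Real power: P = Re(S) = 25.82 W.
Step 8 — Reactive power: Q = Im(S) = -19.16 VAR.
Step 9 — Apparent power: |S| = 32.15 VA.
Step 10 — Power factor: PF = P/|S| = 0.8031 (leading).

(a) P = 25.82 W  (b) Q = -19.16 VAR  (c) S = 32.15 VA  (d) PF = 0.8031 (leading)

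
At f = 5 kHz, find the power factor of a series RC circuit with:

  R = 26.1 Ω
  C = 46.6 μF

Step 1 — Angular frequency: ω = 2π·f = 2π·5000 = 3.142e+04 rad/s.
Step 2 — Component impedances:
  R: Z = R = 26.1 Ω
  C: Z = 1/(jωC) = -j/(ω·C) = 0 - j0.6831 Ω
Step 3 — Series combination: Z_total = R + C = 26.1 - j0.6831 Ω = 26.11∠-1.5° Ω.
Step 4 — Power factor: PF = cos(φ) = Re(Z)/|Z| = 26.1/26.109 = 0.9997.
Step 5 — Type: Im(Z) = -0.6831 ⇒ leading (phase φ = -1.5°).

PF = 0.9997 (leading, φ = -1.5°)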